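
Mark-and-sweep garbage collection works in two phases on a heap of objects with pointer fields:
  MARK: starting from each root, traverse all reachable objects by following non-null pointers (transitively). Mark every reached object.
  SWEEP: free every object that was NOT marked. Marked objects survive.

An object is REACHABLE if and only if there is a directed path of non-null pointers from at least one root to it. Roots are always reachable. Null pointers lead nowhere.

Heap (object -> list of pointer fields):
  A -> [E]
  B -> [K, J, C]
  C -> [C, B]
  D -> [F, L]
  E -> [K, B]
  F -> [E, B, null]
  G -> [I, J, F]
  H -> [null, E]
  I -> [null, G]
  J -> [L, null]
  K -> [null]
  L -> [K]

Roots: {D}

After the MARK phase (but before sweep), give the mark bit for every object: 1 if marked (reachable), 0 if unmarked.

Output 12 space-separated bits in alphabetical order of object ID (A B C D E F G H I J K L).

Roots: D
Mark D: refs=F L, marked=D
Mark F: refs=E B null, marked=D F
Mark L: refs=K, marked=D F L
Mark E: refs=K B, marked=D E F L
Mark B: refs=K J C, marked=B D E F L
Mark K: refs=null, marked=B D E F K L
Mark J: refs=L null, marked=B D E F J K L
Mark C: refs=C B, marked=B C D E F J K L
Unmarked (collected): A G H I

Answer: 0 1 1 1 1 1 0 0 0 1 1 1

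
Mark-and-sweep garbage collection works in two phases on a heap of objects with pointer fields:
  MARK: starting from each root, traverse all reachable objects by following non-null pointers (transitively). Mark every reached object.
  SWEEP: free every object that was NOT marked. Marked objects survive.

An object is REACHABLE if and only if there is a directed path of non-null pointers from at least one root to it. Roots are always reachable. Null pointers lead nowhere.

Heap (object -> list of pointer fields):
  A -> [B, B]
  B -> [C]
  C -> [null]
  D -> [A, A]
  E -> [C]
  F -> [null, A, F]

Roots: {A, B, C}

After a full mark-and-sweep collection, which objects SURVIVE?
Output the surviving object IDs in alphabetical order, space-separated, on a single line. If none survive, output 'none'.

Answer: A B C

Derivation:
Roots: A B C
Mark A: refs=B B, marked=A
Mark B: refs=C, marked=A B
Mark C: refs=null, marked=A B C
Unmarked (collected): D E F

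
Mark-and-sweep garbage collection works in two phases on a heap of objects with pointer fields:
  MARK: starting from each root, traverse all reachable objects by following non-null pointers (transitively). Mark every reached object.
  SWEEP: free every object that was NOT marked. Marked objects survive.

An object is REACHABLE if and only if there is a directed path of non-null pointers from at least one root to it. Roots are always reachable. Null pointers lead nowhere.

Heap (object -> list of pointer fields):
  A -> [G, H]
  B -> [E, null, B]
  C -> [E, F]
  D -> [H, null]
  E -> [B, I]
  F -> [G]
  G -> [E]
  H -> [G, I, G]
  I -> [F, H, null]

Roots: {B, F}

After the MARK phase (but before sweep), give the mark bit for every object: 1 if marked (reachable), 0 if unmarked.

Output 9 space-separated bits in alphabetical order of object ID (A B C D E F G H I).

Roots: B F
Mark B: refs=E null B, marked=B
Mark F: refs=G, marked=B F
Mark E: refs=B I, marked=B E F
Mark G: refs=E, marked=B E F G
Mark I: refs=F H null, marked=B E F G I
Mark H: refs=G I G, marked=B E F G H I
Unmarked (collected): A C D

Answer: 0 1 0 0 1 1 1 1 1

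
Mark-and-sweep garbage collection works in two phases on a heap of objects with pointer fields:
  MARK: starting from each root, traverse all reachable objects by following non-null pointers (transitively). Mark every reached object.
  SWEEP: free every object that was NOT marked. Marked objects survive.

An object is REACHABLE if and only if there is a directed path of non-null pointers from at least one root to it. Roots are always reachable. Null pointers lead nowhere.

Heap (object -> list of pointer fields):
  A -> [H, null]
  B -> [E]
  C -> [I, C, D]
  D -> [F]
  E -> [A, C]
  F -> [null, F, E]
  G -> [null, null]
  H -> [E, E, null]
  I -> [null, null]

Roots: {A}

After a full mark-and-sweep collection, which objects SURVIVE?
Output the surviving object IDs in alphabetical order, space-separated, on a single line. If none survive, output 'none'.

Roots: A
Mark A: refs=H null, marked=A
Mark H: refs=E E null, marked=A H
Mark E: refs=A C, marked=A E H
Mark C: refs=I C D, marked=A C E H
Mark I: refs=null null, marked=A C E H I
Mark D: refs=F, marked=A C D E H I
Mark F: refs=null F E, marked=A C D E F H I
Unmarked (collected): B G

Answer: A C D E F H I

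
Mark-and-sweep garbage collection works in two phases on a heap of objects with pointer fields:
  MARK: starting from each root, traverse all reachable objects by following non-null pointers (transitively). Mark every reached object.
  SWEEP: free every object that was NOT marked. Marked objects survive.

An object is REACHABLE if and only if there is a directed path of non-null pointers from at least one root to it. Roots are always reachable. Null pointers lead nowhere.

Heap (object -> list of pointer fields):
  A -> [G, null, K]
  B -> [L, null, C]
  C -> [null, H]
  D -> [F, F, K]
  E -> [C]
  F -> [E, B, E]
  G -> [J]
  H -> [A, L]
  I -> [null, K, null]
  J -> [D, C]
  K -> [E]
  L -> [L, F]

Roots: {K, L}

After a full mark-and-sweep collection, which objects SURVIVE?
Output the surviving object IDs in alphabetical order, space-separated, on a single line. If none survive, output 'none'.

Answer: A B C D E F G H J K L

Derivation:
Roots: K L
Mark K: refs=E, marked=K
Mark L: refs=L F, marked=K L
Mark E: refs=C, marked=E K L
Mark F: refs=E B E, marked=E F K L
Mark C: refs=null H, marked=C E F K L
Mark B: refs=L null C, marked=B C E F K L
Mark H: refs=A L, marked=B C E F H K L
Mark A: refs=G null K, marked=A B C E F H K L
Mark G: refs=J, marked=A B C E F G H K L
Mark J: refs=D C, marked=A B C E F G H J K L
Mark D: refs=F F K, marked=A B C D E F G H J K L
Unmarked (collected): I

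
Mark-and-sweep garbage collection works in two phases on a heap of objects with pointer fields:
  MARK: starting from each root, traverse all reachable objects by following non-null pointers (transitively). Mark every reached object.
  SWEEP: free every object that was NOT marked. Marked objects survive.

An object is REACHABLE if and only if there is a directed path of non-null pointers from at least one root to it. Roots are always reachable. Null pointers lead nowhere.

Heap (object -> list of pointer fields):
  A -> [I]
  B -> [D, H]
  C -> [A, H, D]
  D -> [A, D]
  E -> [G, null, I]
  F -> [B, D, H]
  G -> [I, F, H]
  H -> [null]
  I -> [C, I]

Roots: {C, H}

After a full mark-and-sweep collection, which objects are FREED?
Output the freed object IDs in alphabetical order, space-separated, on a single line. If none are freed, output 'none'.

Roots: C H
Mark C: refs=A H D, marked=C
Mark H: refs=null, marked=C H
Mark A: refs=I, marked=A C H
Mark D: refs=A D, marked=A C D H
Mark I: refs=C I, marked=A C D H I
Unmarked (collected): B E F G

Answer: B E F G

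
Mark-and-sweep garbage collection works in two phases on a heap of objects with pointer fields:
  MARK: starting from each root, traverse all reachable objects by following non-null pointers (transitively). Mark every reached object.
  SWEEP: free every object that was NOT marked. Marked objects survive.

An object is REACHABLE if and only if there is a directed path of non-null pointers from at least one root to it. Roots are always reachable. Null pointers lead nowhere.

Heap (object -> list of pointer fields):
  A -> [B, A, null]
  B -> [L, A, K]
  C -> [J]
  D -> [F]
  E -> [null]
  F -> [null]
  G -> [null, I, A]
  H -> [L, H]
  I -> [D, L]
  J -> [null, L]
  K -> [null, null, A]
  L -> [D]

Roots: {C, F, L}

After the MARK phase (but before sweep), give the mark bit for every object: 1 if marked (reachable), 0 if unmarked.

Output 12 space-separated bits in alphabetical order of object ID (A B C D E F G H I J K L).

Roots: C F L
Mark C: refs=J, marked=C
Mark F: refs=null, marked=C F
Mark L: refs=D, marked=C F L
Mark J: refs=null L, marked=C F J L
Mark D: refs=F, marked=C D F J L
Unmarked (collected): A B E G H I K

Answer: 0 0 1 1 0 1 0 0 0 1 0 1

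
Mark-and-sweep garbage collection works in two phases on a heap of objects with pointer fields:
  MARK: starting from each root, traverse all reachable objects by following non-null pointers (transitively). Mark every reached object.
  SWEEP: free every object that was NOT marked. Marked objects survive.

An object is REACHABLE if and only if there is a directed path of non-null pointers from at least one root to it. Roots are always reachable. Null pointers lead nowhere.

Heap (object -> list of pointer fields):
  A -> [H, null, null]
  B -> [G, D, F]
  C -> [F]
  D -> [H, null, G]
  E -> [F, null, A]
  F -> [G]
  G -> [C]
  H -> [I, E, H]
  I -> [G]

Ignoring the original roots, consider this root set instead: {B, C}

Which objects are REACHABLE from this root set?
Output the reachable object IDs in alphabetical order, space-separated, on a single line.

Answer: A B C D E F G H I

Derivation:
Roots: B C
Mark B: refs=G D F, marked=B
Mark C: refs=F, marked=B C
Mark G: refs=C, marked=B C G
Mark D: refs=H null G, marked=B C D G
Mark F: refs=G, marked=B C D F G
Mark H: refs=I E H, marked=B C D F G H
Mark I: refs=G, marked=B C D F G H I
Mark E: refs=F null A, marked=B C D E F G H I
Mark A: refs=H null null, marked=A B C D E F G H I
Unmarked (collected): (none)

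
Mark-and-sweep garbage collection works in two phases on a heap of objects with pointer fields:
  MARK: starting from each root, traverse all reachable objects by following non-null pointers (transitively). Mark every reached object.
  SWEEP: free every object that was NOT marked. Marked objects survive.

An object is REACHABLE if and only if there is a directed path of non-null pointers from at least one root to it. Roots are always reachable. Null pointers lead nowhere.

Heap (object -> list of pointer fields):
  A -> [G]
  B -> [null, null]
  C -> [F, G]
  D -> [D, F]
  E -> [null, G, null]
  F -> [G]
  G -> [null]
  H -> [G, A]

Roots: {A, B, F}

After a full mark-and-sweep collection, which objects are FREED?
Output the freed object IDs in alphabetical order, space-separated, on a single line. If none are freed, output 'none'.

Answer: C D E H

Derivation:
Roots: A B F
Mark A: refs=G, marked=A
Mark B: refs=null null, marked=A B
Mark F: refs=G, marked=A B F
Mark G: refs=null, marked=A B F G
Unmarked (collected): C D E H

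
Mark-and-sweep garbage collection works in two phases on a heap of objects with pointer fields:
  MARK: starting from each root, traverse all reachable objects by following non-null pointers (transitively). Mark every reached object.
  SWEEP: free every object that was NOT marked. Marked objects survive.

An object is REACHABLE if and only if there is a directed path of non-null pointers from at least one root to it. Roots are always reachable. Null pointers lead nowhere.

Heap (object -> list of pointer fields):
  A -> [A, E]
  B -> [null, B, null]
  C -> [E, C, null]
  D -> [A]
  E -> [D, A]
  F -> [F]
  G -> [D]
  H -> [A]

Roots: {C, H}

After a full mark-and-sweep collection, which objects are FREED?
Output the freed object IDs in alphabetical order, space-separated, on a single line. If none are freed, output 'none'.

Answer: B F G

Derivation:
Roots: C H
Mark C: refs=E C null, marked=C
Mark H: refs=A, marked=C H
Mark E: refs=D A, marked=C E H
Mark A: refs=A E, marked=A C E H
Mark D: refs=A, marked=A C D E H
Unmarked (collected): B F G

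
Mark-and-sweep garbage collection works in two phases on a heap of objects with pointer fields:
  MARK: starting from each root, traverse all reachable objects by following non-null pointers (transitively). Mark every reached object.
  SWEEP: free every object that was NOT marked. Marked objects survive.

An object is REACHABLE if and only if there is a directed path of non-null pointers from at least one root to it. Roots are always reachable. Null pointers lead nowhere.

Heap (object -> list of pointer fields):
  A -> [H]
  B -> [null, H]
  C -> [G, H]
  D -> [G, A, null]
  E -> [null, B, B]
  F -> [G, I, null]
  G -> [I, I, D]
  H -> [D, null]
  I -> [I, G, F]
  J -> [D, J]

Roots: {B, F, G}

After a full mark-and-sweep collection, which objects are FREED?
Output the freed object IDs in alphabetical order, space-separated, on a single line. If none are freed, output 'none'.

Roots: B F G
Mark B: refs=null H, marked=B
Mark F: refs=G I null, marked=B F
Mark G: refs=I I D, marked=B F G
Mark H: refs=D null, marked=B F G H
Mark I: refs=I G F, marked=B F G H I
Mark D: refs=G A null, marked=B D F G H I
Mark A: refs=H, marked=A B D F G H I
Unmarked (collected): C E J

Answer: C E J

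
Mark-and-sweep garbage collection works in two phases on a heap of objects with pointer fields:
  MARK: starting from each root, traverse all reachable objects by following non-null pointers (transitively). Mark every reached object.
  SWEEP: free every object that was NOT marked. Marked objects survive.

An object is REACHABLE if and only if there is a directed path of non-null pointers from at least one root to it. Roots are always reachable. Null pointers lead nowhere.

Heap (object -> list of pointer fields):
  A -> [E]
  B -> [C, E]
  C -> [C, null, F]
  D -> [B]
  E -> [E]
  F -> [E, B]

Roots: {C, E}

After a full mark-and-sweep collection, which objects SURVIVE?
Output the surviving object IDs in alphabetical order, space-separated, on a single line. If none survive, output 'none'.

Answer: B C E F

Derivation:
Roots: C E
Mark C: refs=C null F, marked=C
Mark E: refs=E, marked=C E
Mark F: refs=E B, marked=C E F
Mark B: refs=C E, marked=B C E F
Unmarked (collected): A D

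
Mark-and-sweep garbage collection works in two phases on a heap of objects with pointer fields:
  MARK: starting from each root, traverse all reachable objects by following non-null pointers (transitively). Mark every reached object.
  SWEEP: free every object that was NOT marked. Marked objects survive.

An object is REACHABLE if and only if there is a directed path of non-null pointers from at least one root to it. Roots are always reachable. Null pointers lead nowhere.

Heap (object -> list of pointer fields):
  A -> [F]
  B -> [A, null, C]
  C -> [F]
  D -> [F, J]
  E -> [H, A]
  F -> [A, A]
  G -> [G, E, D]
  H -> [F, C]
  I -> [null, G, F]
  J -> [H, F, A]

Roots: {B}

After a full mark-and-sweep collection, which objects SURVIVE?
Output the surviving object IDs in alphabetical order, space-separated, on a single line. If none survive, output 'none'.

Answer: A B C F

Derivation:
Roots: B
Mark B: refs=A null C, marked=B
Mark A: refs=F, marked=A B
Mark C: refs=F, marked=A B C
Mark F: refs=A A, marked=A B C F
Unmarked (collected): D E G H I J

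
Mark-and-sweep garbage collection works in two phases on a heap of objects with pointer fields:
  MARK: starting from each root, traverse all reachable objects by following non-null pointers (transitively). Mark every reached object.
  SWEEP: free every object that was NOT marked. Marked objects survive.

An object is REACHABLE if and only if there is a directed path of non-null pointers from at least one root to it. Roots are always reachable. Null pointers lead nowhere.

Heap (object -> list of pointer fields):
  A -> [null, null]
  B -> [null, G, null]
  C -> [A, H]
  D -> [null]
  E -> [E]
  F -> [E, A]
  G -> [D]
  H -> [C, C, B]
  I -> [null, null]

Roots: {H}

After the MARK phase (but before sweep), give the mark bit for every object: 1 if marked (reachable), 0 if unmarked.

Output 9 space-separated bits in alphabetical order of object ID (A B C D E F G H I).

Roots: H
Mark H: refs=C C B, marked=H
Mark C: refs=A H, marked=C H
Mark B: refs=null G null, marked=B C H
Mark A: refs=null null, marked=A B C H
Mark G: refs=D, marked=A B C G H
Mark D: refs=null, marked=A B C D G H
Unmarked (collected): E F I

Answer: 1 1 1 1 0 0 1 1 0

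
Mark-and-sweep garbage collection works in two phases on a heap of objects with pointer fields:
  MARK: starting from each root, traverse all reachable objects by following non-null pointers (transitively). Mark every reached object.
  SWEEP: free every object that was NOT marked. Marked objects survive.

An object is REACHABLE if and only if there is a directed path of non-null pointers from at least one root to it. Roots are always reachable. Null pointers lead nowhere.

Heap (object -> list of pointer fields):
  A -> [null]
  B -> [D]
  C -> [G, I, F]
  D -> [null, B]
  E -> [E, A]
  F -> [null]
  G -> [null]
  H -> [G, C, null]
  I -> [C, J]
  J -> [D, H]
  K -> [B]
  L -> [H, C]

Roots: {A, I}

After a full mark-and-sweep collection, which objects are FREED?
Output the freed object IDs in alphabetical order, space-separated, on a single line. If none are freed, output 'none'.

Answer: E K L

Derivation:
Roots: A I
Mark A: refs=null, marked=A
Mark I: refs=C J, marked=A I
Mark C: refs=G I F, marked=A C I
Mark J: refs=D H, marked=A C I J
Mark G: refs=null, marked=A C G I J
Mark F: refs=null, marked=A C F G I J
Mark D: refs=null B, marked=A C D F G I J
Mark H: refs=G C null, marked=A C D F G H I J
Mark B: refs=D, marked=A B C D F G H I J
Unmarked (collected): E K L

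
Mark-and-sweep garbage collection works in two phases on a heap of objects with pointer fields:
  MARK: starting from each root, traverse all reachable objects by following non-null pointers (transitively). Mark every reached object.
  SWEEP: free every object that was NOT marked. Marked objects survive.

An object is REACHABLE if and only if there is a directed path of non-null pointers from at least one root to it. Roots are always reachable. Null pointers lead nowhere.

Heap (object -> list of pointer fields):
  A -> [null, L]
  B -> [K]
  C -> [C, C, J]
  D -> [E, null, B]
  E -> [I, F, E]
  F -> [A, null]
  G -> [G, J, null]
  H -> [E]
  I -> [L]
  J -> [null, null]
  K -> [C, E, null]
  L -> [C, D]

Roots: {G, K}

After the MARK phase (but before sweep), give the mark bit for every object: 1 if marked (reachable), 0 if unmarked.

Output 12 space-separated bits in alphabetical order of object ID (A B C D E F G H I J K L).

Roots: G K
Mark G: refs=G J null, marked=G
Mark K: refs=C E null, marked=G K
Mark J: refs=null null, marked=G J K
Mark C: refs=C C J, marked=C G J K
Mark E: refs=I F E, marked=C E G J K
Mark I: refs=L, marked=C E G I J K
Mark F: refs=A null, marked=C E F G I J K
Mark L: refs=C D, marked=C E F G I J K L
Mark A: refs=null L, marked=A C E F G I J K L
Mark D: refs=E null B, marked=A C D E F G I J K L
Mark B: refs=K, marked=A B C D E F G I J K L
Unmarked (collected): H

Answer: 1 1 1 1 1 1 1 0 1 1 1 1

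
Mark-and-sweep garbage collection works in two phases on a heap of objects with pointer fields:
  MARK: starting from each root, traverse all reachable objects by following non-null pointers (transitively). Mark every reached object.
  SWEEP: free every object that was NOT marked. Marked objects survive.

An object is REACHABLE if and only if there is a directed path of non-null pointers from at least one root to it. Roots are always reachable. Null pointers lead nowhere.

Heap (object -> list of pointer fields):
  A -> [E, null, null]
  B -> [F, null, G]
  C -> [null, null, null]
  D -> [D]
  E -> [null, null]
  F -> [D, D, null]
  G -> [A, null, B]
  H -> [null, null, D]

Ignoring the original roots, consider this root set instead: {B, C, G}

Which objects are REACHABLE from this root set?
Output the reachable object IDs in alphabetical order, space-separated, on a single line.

Answer: A B C D E F G

Derivation:
Roots: B C G
Mark B: refs=F null G, marked=B
Mark C: refs=null null null, marked=B C
Mark G: refs=A null B, marked=B C G
Mark F: refs=D D null, marked=B C F G
Mark A: refs=E null null, marked=A B C F G
Mark D: refs=D, marked=A B C D F G
Mark E: refs=null null, marked=A B C D E F G
Unmarked (collected): H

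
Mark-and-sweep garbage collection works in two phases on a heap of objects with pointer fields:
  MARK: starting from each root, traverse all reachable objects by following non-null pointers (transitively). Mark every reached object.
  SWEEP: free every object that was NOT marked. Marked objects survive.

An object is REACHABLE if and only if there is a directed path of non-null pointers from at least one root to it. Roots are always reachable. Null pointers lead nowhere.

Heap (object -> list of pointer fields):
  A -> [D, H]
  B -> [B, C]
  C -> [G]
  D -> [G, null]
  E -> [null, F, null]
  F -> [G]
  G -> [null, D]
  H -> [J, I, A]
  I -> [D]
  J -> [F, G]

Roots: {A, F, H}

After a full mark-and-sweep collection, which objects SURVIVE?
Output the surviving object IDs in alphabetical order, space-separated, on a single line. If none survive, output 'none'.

Answer: A D F G H I J

Derivation:
Roots: A F H
Mark A: refs=D H, marked=A
Mark F: refs=G, marked=A F
Mark H: refs=J I A, marked=A F H
Mark D: refs=G null, marked=A D F H
Mark G: refs=null D, marked=A D F G H
Mark J: refs=F G, marked=A D F G H J
Mark I: refs=D, marked=A D F G H I J
Unmarked (collected): B C E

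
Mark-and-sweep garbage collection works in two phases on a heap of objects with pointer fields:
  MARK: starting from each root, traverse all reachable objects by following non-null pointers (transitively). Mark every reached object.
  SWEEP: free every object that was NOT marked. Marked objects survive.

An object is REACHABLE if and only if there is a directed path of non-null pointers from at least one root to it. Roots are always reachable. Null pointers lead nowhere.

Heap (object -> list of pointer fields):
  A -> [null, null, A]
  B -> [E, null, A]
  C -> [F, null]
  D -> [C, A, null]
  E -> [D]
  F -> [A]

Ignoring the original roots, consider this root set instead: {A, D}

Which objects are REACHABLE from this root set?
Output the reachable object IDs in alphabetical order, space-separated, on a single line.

Roots: A D
Mark A: refs=null null A, marked=A
Mark D: refs=C A null, marked=A D
Mark C: refs=F null, marked=A C D
Mark F: refs=A, marked=A C D F
Unmarked (collected): B E

Answer: A C D F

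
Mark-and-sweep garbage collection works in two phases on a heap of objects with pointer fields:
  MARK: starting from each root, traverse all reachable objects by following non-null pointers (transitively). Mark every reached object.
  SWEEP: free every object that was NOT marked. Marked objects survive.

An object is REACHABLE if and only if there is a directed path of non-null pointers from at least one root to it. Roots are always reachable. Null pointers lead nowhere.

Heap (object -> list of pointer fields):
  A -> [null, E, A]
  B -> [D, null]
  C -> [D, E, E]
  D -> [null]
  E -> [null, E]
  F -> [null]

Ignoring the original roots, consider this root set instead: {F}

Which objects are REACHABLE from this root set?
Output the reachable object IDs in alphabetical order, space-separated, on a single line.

Roots: F
Mark F: refs=null, marked=F
Unmarked (collected): A B C D E

Answer: F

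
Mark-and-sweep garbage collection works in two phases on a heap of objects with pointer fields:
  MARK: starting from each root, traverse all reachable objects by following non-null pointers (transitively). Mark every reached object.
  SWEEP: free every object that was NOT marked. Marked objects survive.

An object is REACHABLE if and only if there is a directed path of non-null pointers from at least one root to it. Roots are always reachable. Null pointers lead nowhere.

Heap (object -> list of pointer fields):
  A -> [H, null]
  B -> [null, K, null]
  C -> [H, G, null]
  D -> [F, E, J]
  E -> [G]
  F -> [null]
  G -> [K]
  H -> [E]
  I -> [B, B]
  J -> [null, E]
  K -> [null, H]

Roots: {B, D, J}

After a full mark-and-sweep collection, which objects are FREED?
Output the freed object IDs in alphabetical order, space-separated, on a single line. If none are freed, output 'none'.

Answer: A C I

Derivation:
Roots: B D J
Mark B: refs=null K null, marked=B
Mark D: refs=F E J, marked=B D
Mark J: refs=null E, marked=B D J
Mark K: refs=null H, marked=B D J K
Mark F: refs=null, marked=B D F J K
Mark E: refs=G, marked=B D E F J K
Mark H: refs=E, marked=B D E F H J K
Mark G: refs=K, marked=B D E F G H J K
Unmarked (collected): A C I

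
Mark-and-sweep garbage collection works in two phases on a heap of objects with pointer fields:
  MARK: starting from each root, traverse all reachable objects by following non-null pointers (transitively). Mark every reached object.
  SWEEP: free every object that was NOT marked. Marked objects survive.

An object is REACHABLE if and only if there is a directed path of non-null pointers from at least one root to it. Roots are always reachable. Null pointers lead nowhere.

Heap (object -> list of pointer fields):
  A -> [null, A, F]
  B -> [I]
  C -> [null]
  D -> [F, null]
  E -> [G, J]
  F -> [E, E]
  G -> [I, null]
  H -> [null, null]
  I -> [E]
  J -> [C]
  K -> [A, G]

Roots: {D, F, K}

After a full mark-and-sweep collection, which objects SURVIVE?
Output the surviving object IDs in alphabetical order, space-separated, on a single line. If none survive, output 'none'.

Answer: A C D E F G I J K

Derivation:
Roots: D F K
Mark D: refs=F null, marked=D
Mark F: refs=E E, marked=D F
Mark K: refs=A G, marked=D F K
Mark E: refs=G J, marked=D E F K
Mark A: refs=null A F, marked=A D E F K
Mark G: refs=I null, marked=A D E F G K
Mark J: refs=C, marked=A D E F G J K
Mark I: refs=E, marked=A D E F G I J K
Mark C: refs=null, marked=A C D E F G I J K
Unmarked (collected): B H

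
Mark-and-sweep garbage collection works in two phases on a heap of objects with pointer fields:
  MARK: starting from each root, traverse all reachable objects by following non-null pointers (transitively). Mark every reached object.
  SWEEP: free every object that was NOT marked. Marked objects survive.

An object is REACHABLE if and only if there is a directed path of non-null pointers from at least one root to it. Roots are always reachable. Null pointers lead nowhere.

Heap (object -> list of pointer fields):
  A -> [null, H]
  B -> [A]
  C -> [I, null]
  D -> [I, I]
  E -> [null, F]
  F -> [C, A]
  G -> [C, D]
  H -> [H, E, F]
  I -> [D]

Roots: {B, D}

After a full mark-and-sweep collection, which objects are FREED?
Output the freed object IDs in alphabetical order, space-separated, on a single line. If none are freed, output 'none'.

Answer: G

Derivation:
Roots: B D
Mark B: refs=A, marked=B
Mark D: refs=I I, marked=B D
Mark A: refs=null H, marked=A B D
Mark I: refs=D, marked=A B D I
Mark H: refs=H E F, marked=A B D H I
Mark E: refs=null F, marked=A B D E H I
Mark F: refs=C A, marked=A B D E F H I
Mark C: refs=I null, marked=A B C D E F H I
Unmarked (collected): G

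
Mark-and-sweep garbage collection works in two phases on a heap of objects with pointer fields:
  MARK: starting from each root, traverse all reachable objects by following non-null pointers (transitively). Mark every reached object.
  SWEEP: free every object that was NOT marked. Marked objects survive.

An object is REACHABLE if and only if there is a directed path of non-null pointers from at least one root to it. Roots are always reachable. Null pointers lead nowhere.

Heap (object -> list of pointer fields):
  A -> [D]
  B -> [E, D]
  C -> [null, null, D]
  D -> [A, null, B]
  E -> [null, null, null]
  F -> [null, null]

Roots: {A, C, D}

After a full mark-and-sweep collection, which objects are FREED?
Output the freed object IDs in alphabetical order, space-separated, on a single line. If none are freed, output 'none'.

Roots: A C D
Mark A: refs=D, marked=A
Mark C: refs=null null D, marked=A C
Mark D: refs=A null B, marked=A C D
Mark B: refs=E D, marked=A B C D
Mark E: refs=null null null, marked=A B C D E
Unmarked (collected): F

Answer: F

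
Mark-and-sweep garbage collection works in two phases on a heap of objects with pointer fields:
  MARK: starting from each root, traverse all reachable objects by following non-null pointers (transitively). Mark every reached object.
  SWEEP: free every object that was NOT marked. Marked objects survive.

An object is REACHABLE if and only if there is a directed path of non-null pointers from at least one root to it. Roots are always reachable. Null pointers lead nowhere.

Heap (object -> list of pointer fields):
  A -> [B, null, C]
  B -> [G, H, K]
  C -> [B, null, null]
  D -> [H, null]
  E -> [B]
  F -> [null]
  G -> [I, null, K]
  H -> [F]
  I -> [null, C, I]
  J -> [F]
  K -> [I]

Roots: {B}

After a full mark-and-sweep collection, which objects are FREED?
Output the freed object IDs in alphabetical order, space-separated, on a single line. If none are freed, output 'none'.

Answer: A D E J

Derivation:
Roots: B
Mark B: refs=G H K, marked=B
Mark G: refs=I null K, marked=B G
Mark H: refs=F, marked=B G H
Mark K: refs=I, marked=B G H K
Mark I: refs=null C I, marked=B G H I K
Mark F: refs=null, marked=B F G H I K
Mark C: refs=B null null, marked=B C F G H I K
Unmarked (collected): A D E J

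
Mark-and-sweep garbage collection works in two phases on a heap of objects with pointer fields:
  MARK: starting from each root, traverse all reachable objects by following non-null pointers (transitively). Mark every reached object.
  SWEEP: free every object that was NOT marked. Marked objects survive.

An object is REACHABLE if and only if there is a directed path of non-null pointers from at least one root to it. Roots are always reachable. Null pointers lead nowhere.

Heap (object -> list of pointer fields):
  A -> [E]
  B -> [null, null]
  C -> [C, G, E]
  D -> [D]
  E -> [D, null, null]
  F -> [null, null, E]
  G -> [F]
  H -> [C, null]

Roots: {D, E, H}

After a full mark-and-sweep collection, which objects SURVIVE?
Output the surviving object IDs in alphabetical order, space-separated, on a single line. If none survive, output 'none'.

Answer: C D E F G H

Derivation:
Roots: D E H
Mark D: refs=D, marked=D
Mark E: refs=D null null, marked=D E
Mark H: refs=C null, marked=D E H
Mark C: refs=C G E, marked=C D E H
Mark G: refs=F, marked=C D E G H
Mark F: refs=null null E, marked=C D E F G H
Unmarked (collected): A B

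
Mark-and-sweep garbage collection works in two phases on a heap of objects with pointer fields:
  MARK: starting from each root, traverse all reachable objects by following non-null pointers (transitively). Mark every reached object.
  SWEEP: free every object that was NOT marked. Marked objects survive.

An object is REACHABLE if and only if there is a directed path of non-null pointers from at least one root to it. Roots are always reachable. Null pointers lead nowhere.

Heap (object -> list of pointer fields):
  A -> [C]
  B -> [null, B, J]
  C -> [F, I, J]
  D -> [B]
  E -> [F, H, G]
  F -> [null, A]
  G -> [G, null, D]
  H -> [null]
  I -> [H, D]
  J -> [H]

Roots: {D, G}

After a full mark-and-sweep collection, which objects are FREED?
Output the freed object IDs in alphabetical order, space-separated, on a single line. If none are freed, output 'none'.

Answer: A C E F I

Derivation:
Roots: D G
Mark D: refs=B, marked=D
Mark G: refs=G null D, marked=D G
Mark B: refs=null B J, marked=B D G
Mark J: refs=H, marked=B D G J
Mark H: refs=null, marked=B D G H J
Unmarked (collected): A C E F I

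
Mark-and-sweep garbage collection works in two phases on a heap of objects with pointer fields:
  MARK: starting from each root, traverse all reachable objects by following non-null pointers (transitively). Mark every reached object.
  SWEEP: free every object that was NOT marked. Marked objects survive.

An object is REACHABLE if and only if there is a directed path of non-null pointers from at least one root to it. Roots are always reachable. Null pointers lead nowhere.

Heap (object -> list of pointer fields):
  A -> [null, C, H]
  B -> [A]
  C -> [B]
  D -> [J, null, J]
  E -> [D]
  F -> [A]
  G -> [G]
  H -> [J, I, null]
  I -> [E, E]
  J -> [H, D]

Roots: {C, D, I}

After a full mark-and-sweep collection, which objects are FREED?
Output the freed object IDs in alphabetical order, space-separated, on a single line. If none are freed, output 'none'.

Answer: F G

Derivation:
Roots: C D I
Mark C: refs=B, marked=C
Mark D: refs=J null J, marked=C D
Mark I: refs=E E, marked=C D I
Mark B: refs=A, marked=B C D I
Mark J: refs=H D, marked=B C D I J
Mark E: refs=D, marked=B C D E I J
Mark A: refs=null C H, marked=A B C D E I J
Mark H: refs=J I null, marked=A B C D E H I J
Unmarked (collected): F G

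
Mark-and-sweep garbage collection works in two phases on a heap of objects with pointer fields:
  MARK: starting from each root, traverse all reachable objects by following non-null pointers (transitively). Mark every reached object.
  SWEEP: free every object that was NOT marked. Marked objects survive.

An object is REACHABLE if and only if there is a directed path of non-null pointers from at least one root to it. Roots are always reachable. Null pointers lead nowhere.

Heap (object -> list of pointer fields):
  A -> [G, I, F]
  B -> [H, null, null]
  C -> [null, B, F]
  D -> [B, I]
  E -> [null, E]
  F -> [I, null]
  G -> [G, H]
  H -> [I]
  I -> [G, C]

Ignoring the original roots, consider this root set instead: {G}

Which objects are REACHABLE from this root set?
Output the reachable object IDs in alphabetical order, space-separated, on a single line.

Roots: G
Mark G: refs=G H, marked=G
Mark H: refs=I, marked=G H
Mark I: refs=G C, marked=G H I
Mark C: refs=null B F, marked=C G H I
Mark B: refs=H null null, marked=B C G H I
Mark F: refs=I null, marked=B C F G H I
Unmarked (collected): A D E

Answer: B C F G H I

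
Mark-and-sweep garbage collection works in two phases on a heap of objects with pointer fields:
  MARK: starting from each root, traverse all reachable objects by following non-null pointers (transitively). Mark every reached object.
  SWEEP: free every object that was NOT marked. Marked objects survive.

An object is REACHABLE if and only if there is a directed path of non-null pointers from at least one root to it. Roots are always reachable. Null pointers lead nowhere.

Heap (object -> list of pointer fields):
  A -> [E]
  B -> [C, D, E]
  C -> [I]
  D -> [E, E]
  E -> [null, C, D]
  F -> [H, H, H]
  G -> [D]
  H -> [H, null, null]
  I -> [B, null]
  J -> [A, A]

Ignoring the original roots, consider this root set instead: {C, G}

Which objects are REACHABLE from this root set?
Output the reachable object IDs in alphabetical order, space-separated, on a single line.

Answer: B C D E G I

Derivation:
Roots: C G
Mark C: refs=I, marked=C
Mark G: refs=D, marked=C G
Mark I: refs=B null, marked=C G I
Mark D: refs=E E, marked=C D G I
Mark B: refs=C D E, marked=B C D G I
Mark E: refs=null C D, marked=B C D E G I
Unmarked (collected): A F H J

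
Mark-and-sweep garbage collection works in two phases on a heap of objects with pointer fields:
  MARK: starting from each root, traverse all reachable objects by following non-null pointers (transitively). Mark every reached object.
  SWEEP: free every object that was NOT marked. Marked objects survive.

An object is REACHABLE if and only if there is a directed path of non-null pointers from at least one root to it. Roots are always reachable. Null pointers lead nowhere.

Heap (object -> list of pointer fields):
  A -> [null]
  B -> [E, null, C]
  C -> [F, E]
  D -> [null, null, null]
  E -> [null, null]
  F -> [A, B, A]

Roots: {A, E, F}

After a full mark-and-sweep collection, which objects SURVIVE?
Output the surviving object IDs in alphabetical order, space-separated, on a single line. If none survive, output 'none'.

Roots: A E F
Mark A: refs=null, marked=A
Mark E: refs=null null, marked=A E
Mark F: refs=A B A, marked=A E F
Mark B: refs=E null C, marked=A B E F
Mark C: refs=F E, marked=A B C E F
Unmarked (collected): D

Answer: A B C E F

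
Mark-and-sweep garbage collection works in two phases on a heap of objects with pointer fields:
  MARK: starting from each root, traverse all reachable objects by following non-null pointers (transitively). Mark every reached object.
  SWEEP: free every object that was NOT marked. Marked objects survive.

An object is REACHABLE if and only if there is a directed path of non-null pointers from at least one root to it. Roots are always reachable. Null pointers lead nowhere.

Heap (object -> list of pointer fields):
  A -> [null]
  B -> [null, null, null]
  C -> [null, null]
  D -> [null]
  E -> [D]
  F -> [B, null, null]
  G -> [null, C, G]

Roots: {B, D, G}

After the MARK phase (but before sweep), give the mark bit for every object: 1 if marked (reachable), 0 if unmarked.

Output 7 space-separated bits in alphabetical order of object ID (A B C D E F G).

Roots: B D G
Mark B: refs=null null null, marked=B
Mark D: refs=null, marked=B D
Mark G: refs=null C G, marked=B D G
Mark C: refs=null null, marked=B C D G
Unmarked (collected): A E F

Answer: 0 1 1 1 0 0 1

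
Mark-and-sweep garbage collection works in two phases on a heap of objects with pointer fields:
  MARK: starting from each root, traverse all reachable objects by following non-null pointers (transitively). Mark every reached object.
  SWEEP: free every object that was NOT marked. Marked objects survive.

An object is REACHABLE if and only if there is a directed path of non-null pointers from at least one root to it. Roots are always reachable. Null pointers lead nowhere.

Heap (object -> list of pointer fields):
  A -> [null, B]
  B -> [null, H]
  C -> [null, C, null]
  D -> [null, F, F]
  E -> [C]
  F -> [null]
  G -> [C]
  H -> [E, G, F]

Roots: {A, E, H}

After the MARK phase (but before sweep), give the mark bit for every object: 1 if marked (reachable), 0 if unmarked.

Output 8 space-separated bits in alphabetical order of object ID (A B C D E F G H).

Answer: 1 1 1 0 1 1 1 1

Derivation:
Roots: A E H
Mark A: refs=null B, marked=A
Mark E: refs=C, marked=A E
Mark H: refs=E G F, marked=A E H
Mark B: refs=null H, marked=A B E H
Mark C: refs=null C null, marked=A B C E H
Mark G: refs=C, marked=A B C E G H
Mark F: refs=null, marked=A B C E F G H
Unmarked (collected): D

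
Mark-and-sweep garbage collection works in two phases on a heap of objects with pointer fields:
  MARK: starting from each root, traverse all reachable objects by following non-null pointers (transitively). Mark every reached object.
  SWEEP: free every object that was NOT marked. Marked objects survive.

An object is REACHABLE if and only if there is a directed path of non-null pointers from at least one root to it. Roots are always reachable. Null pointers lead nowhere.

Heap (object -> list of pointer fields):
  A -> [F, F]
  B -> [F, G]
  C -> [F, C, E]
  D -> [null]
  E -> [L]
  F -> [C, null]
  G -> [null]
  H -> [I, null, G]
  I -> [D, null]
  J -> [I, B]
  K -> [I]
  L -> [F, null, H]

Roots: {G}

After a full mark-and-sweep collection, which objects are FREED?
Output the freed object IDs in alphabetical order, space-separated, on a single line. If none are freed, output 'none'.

Answer: A B C D E F H I J K L

Derivation:
Roots: G
Mark G: refs=null, marked=G
Unmarked (collected): A B C D E F H I J K L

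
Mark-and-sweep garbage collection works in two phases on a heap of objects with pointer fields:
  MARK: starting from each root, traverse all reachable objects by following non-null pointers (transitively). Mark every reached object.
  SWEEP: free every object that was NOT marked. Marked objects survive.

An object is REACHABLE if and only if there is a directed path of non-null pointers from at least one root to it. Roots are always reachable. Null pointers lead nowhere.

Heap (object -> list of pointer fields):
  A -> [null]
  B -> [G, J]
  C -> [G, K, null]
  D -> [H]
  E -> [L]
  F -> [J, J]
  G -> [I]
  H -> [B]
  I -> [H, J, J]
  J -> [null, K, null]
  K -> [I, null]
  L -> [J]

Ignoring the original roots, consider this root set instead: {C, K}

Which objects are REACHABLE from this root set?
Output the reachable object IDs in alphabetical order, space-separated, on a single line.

Roots: C K
Mark C: refs=G K null, marked=C
Mark K: refs=I null, marked=C K
Mark G: refs=I, marked=C G K
Mark I: refs=H J J, marked=C G I K
Mark H: refs=B, marked=C G H I K
Mark J: refs=null K null, marked=C G H I J K
Mark B: refs=G J, marked=B C G H I J K
Unmarked (collected): A D E F L

Answer: B C G H I J K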